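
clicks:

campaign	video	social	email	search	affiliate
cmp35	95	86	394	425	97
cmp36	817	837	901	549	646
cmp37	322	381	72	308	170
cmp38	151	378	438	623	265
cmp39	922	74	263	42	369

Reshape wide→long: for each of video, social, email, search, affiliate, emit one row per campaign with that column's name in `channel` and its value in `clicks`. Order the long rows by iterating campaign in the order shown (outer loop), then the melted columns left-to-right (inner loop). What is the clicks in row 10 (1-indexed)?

25 rows total (5 × 5). Row 10: index ⌊(10-1)/5⌋ = 1 into campaign → cmp36; (10-1) mod 5 = 4 into the melted columns → affiliate.
So row 10 is (cmp36, affiliate, 646); clicks = 646.

646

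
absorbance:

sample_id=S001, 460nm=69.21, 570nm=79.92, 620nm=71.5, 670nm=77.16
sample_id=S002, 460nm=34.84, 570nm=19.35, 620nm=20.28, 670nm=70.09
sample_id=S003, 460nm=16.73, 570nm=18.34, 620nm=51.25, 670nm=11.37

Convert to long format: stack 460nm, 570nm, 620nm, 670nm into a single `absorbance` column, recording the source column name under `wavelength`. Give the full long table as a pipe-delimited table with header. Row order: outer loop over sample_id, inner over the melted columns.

| sample_id | wavelength | absorbance |
| S001 | 460nm | 69.21 |
| S001 | 570nm | 79.92 |
| S001 | 620nm | 71.5 |
| S001 | 670nm | 77.16 |
| S002 | 460nm | 34.84 |
| S002 | 570nm | 19.35 |
| S002 | 620nm | 20.28 |
| S002 | 670nm | 70.09 |
| S003 | 460nm | 16.73 |
| S003 | 570nm | 18.34 |
| S003 | 620nm | 51.25 |
| S003 | 670nm | 11.37 |

Each (sample_id, column) pair becomes one row: 3 × 4 = 12 rows.
For example, (S001, 460nm) → absorbance=69.21.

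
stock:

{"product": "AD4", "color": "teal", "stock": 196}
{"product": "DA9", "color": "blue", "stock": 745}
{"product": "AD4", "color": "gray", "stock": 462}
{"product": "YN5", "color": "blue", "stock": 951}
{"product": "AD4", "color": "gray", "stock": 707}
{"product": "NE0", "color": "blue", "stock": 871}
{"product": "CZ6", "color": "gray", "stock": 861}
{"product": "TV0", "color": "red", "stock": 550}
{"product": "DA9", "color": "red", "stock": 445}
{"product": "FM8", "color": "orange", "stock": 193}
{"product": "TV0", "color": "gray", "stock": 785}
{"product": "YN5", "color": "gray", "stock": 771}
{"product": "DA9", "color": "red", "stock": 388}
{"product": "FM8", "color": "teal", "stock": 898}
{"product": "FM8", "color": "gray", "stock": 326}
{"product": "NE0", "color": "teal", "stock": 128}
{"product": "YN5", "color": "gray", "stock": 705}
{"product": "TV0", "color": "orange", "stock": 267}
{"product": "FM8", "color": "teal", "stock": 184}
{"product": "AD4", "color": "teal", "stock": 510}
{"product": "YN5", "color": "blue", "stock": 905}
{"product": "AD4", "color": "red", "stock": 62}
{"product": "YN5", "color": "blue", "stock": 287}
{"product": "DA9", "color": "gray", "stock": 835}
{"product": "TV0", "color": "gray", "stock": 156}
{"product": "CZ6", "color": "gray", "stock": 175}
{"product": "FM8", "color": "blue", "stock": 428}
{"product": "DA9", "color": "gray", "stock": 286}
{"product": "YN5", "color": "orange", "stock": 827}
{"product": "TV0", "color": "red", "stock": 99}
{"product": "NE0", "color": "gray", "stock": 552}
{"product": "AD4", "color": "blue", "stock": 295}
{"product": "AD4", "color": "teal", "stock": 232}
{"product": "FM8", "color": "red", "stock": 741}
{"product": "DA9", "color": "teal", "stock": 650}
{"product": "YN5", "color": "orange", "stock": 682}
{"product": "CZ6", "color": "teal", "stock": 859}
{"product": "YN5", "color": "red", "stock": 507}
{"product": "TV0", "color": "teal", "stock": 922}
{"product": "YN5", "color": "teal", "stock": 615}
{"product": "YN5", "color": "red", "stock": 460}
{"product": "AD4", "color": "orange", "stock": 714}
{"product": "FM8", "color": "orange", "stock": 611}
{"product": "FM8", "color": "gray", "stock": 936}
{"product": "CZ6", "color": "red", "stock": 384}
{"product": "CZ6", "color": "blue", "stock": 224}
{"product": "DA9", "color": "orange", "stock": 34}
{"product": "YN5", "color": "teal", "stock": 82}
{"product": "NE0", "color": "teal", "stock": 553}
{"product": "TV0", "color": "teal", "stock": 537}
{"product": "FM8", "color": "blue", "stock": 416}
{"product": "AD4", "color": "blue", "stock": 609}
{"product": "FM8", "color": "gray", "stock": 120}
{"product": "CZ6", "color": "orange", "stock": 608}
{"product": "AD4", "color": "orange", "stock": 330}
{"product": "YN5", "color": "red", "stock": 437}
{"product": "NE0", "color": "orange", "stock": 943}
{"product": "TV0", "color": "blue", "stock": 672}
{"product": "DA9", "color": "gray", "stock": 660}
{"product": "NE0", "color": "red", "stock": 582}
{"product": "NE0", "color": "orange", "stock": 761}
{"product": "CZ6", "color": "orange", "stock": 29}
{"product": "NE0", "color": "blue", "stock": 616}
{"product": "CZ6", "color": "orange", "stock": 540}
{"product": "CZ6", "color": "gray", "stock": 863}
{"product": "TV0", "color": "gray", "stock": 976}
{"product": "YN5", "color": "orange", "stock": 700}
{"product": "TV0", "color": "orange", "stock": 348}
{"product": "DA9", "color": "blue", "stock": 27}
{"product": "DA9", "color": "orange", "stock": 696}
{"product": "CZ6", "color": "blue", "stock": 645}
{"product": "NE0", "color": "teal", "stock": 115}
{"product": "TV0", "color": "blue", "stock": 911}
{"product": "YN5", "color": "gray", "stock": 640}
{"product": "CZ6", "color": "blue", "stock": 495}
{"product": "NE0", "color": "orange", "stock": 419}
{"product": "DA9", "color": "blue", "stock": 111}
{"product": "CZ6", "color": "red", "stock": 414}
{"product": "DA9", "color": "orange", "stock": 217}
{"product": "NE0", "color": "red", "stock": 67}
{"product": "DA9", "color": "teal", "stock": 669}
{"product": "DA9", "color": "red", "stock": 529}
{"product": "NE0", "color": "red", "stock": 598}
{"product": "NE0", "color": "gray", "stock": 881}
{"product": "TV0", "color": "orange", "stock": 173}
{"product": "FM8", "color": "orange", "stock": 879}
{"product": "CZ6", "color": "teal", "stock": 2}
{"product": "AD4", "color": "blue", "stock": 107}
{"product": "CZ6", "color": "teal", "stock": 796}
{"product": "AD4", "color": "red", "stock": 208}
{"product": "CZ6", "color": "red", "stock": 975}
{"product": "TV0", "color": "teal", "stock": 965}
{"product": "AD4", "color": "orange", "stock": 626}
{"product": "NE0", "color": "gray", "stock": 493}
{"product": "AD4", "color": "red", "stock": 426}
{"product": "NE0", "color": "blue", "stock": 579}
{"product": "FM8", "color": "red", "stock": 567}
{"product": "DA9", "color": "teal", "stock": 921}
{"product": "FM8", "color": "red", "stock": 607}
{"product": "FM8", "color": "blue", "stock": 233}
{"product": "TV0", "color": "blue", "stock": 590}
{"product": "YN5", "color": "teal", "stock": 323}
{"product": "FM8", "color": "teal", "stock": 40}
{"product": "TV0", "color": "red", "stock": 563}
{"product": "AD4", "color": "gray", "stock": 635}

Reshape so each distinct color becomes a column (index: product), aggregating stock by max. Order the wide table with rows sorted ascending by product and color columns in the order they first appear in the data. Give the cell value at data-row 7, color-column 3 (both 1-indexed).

With rows sorted ascending by product, row 7 is product=YN5. color columns in first-appearance order: teal, blue, gray, red, orange; column 3 is gray.
Long rows with product=YN5, color=gray: max(771, 705, 640) = 771.

771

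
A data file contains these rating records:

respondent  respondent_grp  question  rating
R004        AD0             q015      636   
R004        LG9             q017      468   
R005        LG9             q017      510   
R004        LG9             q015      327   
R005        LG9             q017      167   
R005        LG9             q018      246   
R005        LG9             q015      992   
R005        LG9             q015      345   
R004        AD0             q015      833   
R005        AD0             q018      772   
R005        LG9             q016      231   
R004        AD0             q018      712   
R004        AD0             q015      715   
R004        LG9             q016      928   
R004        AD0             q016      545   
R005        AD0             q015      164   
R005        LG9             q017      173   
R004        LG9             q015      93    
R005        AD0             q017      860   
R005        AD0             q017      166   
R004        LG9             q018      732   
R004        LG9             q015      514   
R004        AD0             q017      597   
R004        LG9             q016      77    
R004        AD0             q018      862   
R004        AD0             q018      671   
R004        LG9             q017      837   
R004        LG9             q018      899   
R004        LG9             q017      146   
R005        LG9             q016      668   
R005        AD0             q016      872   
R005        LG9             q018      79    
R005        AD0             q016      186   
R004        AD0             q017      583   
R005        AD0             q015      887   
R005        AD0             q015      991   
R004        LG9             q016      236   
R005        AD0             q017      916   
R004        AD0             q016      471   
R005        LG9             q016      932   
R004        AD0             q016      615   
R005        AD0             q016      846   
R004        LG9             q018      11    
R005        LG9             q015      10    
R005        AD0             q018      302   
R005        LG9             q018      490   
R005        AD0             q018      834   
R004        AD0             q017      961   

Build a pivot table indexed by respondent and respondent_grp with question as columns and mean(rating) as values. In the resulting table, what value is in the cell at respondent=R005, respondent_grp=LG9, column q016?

Rows with respondent=R005, respondent_grp=LG9 and question=q016: rating values are 231, 668, 932.
(231 + 668 + 932) / 3 = 610.33.

610.33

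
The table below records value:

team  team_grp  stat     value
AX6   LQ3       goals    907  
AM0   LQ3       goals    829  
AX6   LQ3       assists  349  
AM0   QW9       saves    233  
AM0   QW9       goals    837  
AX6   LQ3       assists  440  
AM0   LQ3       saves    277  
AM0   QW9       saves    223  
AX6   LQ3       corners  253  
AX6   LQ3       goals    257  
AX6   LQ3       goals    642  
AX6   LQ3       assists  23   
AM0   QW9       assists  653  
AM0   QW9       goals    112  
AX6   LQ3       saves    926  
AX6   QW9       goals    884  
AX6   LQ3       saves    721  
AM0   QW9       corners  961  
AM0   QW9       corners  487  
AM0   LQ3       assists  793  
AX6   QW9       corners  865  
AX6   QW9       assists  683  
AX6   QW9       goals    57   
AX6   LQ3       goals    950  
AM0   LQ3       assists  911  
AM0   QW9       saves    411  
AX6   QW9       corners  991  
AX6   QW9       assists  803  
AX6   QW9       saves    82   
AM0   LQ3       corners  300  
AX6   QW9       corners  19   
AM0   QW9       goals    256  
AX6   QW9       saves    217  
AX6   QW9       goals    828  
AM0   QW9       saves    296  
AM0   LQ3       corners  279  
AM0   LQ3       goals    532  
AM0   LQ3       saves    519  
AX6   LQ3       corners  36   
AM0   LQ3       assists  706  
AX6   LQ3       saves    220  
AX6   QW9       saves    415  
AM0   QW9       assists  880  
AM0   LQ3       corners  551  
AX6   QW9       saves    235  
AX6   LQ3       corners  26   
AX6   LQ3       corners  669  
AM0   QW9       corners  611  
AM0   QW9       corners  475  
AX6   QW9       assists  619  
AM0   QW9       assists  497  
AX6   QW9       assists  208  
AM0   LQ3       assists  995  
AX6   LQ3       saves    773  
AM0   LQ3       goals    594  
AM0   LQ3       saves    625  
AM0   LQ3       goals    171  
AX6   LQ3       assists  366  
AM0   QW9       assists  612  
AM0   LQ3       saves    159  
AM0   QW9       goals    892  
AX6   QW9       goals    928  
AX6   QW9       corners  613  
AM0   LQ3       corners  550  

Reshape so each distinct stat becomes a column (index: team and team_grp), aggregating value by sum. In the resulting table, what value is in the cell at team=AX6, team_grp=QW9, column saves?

Rows with team=AX6, team_grp=QW9 and stat=saves: value values are 82, 217, 415, 235.
82 + 217 + 415 + 235 = 949.

949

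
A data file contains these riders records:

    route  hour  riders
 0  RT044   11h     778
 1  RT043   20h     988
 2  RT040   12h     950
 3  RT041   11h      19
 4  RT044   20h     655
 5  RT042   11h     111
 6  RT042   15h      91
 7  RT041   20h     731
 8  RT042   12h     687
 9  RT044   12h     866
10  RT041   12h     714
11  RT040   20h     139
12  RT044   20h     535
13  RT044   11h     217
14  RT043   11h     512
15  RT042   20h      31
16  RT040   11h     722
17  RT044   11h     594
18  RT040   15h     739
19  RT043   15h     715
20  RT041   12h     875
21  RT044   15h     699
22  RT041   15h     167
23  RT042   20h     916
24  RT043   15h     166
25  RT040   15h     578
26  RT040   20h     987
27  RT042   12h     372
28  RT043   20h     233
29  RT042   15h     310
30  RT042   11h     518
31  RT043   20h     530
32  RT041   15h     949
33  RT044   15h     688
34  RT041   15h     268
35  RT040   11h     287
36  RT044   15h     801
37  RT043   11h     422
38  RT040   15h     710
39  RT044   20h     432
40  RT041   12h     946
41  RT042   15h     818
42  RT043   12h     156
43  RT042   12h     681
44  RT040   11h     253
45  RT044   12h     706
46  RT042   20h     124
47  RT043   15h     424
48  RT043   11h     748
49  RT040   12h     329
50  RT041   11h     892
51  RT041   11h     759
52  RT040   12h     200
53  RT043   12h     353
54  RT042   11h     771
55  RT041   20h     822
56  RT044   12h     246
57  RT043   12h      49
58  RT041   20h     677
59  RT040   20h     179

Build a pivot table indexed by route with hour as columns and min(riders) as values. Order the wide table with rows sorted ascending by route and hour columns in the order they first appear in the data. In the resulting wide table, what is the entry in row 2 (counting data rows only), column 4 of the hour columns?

167

With rows sorted ascending by route, row 2 is route=RT041. hour columns in first-appearance order: 11h, 20h, 12h, 15h; column 4 is 15h.
Long rows with route=RT041, hour=15h: min(167, 949, 268) = 167.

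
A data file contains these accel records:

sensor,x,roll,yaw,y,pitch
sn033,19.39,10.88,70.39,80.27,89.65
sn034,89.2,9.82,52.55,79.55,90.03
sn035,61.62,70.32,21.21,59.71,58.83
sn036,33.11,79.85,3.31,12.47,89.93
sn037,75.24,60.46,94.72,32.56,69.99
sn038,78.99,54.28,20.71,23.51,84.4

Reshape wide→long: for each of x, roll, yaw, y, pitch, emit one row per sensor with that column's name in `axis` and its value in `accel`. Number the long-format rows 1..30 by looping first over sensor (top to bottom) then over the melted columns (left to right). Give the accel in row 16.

30 rows total (6 × 5). Row 16: index ⌊(16-1)/5⌋ = 3 into sensor → sn036; (16-1) mod 5 = 0 into the melted columns → x.
So row 16 is (sn036, x, 33.11); accel = 33.11.

33.11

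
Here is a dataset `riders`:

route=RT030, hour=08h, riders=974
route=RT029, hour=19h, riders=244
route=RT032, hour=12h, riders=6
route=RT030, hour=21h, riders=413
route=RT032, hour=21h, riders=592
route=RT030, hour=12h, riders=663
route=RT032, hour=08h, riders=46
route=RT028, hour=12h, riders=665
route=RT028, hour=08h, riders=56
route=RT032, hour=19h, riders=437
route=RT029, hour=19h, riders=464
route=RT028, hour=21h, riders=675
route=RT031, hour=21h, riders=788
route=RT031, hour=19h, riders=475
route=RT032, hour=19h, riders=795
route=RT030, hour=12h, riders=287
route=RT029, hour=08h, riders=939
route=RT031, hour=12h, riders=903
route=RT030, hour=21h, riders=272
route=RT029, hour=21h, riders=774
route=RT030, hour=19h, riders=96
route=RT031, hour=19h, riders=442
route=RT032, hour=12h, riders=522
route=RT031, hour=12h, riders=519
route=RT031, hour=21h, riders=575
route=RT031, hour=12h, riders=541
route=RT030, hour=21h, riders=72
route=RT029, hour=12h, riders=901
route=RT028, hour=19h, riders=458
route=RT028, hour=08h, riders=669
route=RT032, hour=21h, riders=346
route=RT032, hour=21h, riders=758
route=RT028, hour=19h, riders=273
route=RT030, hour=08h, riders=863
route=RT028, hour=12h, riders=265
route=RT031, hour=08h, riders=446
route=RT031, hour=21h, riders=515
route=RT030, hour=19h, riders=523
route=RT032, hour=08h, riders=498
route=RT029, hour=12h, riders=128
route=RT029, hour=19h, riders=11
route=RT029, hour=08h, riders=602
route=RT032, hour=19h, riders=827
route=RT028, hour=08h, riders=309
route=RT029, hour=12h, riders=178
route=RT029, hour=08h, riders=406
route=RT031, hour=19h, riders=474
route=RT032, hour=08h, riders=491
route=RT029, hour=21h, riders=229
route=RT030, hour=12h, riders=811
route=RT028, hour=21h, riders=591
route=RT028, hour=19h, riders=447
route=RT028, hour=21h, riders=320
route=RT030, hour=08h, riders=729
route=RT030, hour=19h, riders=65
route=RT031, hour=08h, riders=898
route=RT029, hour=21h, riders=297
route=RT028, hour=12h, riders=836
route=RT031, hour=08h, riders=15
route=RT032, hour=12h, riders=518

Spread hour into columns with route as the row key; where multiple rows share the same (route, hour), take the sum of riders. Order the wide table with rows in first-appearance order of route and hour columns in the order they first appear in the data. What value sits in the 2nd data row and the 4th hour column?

With rows in first-appearance order of route, row 2 is route=RT029. hour columns in first-appearance order: 08h, 19h, 12h, 21h; column 4 is 21h.
Long rows with route=RT029, hour=21h: 774 + 229 + 297 = 1300.

1300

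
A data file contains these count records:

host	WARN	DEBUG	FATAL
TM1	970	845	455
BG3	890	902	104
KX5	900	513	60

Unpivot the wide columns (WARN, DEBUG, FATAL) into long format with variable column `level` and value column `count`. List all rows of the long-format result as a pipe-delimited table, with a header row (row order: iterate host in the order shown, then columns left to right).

Each (host, column) pair becomes one row: 3 × 3 = 9 rows.
For example, (TM1, WARN) → count=970.

| host | level | count |
| TM1 | WARN | 970 |
| TM1 | DEBUG | 845 |
| TM1 | FATAL | 455 |
| BG3 | WARN | 890 |
| BG3 | DEBUG | 902 |
| BG3 | FATAL | 104 |
| KX5 | WARN | 900 |
| KX5 | DEBUG | 513 |
| KX5 | FATAL | 60 |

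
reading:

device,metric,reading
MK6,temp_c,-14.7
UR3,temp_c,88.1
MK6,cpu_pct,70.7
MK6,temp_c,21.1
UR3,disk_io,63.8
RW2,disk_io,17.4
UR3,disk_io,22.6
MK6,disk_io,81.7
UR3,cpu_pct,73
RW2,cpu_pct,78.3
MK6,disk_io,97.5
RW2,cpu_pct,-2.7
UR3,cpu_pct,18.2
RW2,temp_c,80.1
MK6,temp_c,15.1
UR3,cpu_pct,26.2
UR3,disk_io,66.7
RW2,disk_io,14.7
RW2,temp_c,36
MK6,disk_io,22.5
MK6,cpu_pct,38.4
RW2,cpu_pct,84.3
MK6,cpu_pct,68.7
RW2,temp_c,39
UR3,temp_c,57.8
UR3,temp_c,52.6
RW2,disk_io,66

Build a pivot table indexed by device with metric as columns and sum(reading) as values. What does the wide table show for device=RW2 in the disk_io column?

Rows with device=RW2 and metric=disk_io: reading values are 17.4, 14.7, 66.
17.4 + 14.7 + 66 = 98.1.

98.1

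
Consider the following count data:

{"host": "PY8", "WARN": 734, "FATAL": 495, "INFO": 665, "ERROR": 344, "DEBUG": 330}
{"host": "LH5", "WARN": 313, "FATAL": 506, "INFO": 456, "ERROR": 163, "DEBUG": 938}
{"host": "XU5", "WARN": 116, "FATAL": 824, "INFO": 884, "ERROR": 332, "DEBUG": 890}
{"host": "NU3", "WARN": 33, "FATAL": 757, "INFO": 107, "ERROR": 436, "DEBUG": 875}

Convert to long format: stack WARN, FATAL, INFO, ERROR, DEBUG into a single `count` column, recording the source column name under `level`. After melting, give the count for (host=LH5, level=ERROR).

Unpivoting turns each (host, wide-column) pair into one long row.
The wide cell at row LH5, column ERROR holds 163, so the long row (LH5, ERROR) has count=163.

163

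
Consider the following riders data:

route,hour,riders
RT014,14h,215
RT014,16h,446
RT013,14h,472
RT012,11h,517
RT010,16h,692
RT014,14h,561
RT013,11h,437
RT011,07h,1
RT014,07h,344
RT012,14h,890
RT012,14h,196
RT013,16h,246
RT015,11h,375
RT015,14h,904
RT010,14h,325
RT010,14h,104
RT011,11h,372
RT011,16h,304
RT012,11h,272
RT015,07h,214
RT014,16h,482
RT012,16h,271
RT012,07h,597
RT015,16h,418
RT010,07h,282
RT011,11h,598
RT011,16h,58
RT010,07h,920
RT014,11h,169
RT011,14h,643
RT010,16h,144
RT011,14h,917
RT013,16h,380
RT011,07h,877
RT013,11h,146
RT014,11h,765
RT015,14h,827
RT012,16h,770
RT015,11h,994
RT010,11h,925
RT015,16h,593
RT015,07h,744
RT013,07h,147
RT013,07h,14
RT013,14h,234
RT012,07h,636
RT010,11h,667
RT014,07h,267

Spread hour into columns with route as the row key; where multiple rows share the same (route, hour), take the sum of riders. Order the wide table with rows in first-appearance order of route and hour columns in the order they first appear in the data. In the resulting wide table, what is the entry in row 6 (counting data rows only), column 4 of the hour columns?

958

With rows in first-appearance order of route, row 6 is route=RT015. hour columns in first-appearance order: 14h, 16h, 11h, 07h; column 4 is 07h.
Long rows with route=RT015, hour=07h: 214 + 744 = 958.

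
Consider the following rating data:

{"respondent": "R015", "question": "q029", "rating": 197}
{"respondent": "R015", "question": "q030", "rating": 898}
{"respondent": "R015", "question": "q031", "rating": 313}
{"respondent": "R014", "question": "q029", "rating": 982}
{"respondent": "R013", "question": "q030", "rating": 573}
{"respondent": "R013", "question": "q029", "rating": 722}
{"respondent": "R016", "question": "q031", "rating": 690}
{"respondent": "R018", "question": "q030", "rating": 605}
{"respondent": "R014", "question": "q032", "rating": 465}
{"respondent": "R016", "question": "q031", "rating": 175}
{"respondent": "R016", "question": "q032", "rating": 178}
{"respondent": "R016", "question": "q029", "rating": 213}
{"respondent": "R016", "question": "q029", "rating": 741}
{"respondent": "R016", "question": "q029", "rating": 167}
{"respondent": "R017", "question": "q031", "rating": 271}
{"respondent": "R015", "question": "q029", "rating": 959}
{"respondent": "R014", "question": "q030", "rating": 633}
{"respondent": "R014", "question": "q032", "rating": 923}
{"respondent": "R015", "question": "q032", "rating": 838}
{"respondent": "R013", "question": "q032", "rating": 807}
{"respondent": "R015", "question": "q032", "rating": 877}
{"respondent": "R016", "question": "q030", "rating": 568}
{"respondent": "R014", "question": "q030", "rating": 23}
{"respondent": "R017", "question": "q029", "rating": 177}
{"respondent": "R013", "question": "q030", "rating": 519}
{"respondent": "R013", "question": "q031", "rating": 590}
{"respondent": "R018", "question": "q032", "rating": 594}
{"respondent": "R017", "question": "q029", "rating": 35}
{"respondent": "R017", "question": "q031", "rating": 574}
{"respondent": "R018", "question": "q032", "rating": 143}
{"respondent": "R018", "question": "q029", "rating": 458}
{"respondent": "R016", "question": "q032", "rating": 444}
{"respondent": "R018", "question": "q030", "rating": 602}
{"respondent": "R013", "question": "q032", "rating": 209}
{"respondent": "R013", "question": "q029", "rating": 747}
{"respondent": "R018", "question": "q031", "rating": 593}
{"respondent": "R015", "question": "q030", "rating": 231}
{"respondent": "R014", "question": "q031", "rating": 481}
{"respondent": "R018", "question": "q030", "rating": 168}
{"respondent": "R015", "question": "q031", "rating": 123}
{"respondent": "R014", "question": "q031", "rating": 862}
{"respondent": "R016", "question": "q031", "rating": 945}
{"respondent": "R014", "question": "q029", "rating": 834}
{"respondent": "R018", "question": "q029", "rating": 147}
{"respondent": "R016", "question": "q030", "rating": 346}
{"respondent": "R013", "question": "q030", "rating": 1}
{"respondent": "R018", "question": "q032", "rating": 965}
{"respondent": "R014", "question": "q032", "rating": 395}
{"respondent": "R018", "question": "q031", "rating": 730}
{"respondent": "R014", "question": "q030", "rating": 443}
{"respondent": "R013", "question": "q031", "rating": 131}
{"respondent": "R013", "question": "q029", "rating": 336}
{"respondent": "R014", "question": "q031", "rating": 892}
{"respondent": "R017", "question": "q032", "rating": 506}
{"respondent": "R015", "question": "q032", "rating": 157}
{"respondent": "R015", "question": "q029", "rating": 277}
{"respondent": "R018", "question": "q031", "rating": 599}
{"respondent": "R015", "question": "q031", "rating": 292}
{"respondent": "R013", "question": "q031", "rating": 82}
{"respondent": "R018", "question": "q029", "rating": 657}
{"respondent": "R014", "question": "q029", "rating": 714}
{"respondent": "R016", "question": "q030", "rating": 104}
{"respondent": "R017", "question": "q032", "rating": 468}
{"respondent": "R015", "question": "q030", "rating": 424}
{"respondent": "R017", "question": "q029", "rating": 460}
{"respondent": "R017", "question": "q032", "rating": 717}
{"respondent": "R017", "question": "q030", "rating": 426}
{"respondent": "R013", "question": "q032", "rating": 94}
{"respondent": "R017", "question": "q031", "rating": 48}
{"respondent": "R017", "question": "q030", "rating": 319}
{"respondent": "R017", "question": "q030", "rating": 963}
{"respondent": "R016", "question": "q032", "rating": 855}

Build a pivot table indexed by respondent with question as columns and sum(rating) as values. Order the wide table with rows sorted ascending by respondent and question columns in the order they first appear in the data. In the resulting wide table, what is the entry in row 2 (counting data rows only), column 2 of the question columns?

With rows sorted ascending by respondent, row 2 is respondent=R014. question columns in first-appearance order: q029, q030, q031, q032; column 2 is q030.
Long rows with respondent=R014, question=q030: 633 + 23 + 443 = 1099.

1099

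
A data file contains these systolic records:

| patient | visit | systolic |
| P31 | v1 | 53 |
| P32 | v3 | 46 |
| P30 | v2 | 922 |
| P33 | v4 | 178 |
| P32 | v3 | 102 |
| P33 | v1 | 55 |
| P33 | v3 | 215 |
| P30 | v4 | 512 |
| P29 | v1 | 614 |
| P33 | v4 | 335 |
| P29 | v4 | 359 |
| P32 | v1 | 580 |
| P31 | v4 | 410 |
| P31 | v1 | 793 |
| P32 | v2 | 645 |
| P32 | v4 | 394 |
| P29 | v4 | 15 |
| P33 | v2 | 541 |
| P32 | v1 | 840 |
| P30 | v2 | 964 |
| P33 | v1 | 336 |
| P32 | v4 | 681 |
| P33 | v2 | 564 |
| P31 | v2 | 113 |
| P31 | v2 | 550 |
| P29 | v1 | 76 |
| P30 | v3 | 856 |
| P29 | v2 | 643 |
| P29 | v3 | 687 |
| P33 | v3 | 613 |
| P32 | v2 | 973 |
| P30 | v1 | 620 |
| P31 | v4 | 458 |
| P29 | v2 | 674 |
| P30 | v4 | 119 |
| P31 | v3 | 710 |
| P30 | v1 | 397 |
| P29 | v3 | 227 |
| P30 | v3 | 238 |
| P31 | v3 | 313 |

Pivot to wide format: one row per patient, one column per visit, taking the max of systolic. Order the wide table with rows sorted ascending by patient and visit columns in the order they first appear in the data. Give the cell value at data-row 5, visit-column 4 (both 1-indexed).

335

With rows sorted ascending by patient, row 5 is patient=P33. visit columns in first-appearance order: v1, v3, v2, v4; column 4 is v4.
Long rows with patient=P33, visit=v4: max(178, 335) = 335.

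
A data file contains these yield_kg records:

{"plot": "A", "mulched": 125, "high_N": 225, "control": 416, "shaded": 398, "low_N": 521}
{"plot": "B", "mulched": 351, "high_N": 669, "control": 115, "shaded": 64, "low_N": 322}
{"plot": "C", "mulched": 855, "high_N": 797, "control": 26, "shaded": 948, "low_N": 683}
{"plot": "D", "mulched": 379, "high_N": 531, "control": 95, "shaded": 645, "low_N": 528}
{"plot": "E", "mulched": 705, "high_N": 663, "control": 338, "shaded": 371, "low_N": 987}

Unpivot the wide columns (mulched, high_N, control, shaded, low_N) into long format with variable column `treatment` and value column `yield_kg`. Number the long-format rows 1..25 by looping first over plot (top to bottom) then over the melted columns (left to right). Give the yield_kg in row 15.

683

25 rows total (5 × 5). Row 15: index ⌊(15-1)/5⌋ = 2 into plot → C; (15-1) mod 5 = 4 into the melted columns → low_N.
So row 15 is (C, low_N, 683); yield_kg = 683.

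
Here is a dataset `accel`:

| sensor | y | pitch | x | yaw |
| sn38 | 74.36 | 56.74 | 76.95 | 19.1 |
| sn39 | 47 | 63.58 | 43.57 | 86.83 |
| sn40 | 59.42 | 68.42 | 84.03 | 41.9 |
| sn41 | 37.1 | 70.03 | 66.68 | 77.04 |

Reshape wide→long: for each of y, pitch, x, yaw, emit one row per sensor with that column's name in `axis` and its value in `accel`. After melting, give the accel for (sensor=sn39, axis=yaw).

86.83

Unpivoting turns each (sensor, wide-column) pair into one long row.
The wide cell at row sn39, column yaw holds 86.83, so the long row (sn39, yaw) has accel=86.83.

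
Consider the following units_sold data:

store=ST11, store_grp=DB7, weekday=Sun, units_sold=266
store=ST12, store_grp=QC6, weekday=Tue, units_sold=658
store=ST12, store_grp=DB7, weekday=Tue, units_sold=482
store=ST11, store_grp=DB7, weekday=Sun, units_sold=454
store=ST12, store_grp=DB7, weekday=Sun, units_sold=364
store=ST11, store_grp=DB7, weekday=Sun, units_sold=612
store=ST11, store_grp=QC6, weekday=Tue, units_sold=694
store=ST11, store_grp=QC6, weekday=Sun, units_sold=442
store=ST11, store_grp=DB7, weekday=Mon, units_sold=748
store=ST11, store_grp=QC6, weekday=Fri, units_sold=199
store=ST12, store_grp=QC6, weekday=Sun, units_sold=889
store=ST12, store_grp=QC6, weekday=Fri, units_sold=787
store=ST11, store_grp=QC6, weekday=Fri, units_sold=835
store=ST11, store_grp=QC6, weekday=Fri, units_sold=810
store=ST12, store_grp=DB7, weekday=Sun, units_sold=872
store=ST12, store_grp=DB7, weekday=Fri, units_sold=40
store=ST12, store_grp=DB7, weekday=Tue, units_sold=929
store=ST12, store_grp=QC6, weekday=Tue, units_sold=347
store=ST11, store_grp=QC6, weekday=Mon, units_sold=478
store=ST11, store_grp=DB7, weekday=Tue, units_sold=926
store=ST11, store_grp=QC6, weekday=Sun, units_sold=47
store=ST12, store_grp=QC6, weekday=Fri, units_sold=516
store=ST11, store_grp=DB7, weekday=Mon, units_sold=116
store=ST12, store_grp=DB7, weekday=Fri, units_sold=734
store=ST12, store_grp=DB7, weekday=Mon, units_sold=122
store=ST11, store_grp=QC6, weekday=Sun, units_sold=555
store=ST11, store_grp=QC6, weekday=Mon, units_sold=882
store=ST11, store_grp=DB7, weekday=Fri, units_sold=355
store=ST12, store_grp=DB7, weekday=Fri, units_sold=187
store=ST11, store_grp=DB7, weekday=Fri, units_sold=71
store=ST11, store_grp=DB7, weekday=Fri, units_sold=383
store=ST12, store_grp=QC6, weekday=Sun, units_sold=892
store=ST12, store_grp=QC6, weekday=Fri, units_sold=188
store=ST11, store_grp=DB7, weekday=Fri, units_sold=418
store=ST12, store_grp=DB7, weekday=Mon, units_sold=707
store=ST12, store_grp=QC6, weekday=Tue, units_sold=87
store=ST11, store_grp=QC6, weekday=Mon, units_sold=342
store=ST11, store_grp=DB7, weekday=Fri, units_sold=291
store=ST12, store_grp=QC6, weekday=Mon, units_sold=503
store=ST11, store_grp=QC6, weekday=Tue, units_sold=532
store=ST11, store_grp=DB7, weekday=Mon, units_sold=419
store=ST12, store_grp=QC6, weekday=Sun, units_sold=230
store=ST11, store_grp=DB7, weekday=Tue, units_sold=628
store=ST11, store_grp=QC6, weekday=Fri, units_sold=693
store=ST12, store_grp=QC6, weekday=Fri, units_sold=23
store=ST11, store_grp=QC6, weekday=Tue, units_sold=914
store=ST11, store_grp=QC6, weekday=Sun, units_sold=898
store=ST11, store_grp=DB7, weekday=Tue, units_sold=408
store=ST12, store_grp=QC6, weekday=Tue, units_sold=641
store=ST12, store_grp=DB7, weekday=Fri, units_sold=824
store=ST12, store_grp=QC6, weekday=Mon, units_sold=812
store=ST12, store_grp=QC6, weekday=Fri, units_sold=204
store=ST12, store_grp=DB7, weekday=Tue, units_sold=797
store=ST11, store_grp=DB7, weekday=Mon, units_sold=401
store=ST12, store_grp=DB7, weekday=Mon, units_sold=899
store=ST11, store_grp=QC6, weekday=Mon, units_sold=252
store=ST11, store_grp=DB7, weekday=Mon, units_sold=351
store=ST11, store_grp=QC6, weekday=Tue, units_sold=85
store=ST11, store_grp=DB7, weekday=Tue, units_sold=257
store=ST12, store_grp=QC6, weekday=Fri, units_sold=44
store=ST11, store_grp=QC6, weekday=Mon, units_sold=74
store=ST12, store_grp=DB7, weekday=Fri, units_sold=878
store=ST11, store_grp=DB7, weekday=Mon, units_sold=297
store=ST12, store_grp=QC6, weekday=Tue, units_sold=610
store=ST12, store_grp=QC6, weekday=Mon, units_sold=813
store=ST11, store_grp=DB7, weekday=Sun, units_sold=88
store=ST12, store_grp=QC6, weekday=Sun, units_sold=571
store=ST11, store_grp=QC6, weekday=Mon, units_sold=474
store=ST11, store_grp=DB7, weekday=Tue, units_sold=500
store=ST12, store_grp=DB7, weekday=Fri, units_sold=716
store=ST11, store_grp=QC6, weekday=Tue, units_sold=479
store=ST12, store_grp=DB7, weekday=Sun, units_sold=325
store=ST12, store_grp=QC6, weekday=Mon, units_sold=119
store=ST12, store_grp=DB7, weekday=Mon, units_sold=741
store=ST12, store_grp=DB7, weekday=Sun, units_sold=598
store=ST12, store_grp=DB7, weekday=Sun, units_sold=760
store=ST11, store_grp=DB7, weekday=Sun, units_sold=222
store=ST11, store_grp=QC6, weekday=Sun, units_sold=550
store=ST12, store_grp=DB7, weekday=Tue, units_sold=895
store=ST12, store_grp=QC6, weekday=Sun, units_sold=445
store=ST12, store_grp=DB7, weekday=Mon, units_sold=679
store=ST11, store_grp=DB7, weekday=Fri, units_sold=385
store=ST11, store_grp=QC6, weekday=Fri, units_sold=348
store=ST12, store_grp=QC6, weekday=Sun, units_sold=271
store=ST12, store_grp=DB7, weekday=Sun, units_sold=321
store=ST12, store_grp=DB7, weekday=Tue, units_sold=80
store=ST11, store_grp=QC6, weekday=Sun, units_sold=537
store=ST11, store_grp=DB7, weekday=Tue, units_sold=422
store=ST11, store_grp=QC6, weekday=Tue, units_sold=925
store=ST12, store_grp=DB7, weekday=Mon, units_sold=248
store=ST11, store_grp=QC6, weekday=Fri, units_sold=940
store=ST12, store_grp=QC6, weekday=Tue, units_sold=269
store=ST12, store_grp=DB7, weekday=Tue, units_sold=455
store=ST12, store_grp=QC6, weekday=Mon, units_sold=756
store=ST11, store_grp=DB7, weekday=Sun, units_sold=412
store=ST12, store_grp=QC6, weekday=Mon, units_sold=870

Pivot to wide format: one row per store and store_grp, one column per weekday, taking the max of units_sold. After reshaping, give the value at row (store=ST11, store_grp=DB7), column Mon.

Rows with store=ST11, store_grp=DB7 and weekday=Mon: units_sold values are 748, 116, 419, 401, 351, 297.
max(748, 116, 419, 401, 351, 297) = 748.

748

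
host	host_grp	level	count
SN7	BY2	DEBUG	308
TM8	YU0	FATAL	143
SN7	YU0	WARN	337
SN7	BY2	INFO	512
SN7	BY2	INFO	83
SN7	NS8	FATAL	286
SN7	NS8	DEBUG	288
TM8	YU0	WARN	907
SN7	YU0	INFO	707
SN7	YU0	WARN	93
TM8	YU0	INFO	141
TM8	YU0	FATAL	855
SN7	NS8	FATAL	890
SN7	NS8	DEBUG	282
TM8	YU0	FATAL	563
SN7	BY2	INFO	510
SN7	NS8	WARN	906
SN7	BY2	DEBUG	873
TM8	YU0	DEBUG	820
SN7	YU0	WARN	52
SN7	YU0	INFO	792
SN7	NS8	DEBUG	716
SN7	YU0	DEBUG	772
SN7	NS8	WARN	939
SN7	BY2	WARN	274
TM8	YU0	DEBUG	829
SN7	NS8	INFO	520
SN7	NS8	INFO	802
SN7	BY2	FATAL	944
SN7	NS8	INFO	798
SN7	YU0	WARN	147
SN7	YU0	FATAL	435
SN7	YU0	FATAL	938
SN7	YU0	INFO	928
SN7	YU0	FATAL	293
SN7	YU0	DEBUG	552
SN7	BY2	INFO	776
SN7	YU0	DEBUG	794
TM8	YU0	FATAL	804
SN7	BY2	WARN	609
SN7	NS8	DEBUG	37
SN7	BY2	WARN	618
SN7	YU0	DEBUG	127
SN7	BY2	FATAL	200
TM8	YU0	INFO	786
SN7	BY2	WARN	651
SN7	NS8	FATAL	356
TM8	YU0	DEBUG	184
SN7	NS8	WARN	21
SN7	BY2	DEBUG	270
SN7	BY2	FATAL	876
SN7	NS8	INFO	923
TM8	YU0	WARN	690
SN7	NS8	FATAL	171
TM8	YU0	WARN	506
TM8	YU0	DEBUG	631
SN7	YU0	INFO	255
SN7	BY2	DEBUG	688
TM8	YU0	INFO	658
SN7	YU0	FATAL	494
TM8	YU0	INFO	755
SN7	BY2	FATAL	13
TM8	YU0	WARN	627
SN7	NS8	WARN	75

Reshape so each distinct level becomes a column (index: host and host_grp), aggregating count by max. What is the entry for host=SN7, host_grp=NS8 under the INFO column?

923

Rows with host=SN7, host_grp=NS8 and level=INFO: count values are 520, 802, 798, 923.
max(520, 802, 798, 923) = 923.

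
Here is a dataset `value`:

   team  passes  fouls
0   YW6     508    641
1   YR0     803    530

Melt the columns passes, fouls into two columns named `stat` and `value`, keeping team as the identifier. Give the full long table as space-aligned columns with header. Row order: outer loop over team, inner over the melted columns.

team  stat    value
YW6   passes  508  
YW6   fouls   641  
YR0   passes  803  
YR0   fouls   530  

Each (team, column) pair becomes one row: 2 × 2 = 4 rows.
For example, (YW6, passes) → value=508.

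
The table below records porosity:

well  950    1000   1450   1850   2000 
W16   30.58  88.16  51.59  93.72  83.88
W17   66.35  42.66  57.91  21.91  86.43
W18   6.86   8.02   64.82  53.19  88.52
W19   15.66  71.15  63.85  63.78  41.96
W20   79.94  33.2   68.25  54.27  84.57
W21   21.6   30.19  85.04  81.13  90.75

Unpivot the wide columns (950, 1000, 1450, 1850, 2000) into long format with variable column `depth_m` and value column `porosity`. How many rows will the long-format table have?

30

6 well values × 5 melted columns = 30 rows.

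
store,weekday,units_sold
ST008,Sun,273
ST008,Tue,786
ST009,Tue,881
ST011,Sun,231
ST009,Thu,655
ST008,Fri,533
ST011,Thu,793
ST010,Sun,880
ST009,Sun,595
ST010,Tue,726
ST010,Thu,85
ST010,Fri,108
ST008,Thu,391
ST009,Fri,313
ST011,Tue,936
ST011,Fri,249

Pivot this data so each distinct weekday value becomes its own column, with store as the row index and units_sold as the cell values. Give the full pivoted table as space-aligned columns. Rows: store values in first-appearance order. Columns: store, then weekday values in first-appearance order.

store  Sun  Tue  Thu  Fri
ST008  273  786  391  533
ST009  595  881  655  313
ST011  231  936  793  249
ST010  880  726  85   108

Columns: store plus the 4 distinct weekday values (Sun, Tue, Thu, Fri).
For example, row ST008 column Sun takes units_sold=273 from the long row (ST008, Sun).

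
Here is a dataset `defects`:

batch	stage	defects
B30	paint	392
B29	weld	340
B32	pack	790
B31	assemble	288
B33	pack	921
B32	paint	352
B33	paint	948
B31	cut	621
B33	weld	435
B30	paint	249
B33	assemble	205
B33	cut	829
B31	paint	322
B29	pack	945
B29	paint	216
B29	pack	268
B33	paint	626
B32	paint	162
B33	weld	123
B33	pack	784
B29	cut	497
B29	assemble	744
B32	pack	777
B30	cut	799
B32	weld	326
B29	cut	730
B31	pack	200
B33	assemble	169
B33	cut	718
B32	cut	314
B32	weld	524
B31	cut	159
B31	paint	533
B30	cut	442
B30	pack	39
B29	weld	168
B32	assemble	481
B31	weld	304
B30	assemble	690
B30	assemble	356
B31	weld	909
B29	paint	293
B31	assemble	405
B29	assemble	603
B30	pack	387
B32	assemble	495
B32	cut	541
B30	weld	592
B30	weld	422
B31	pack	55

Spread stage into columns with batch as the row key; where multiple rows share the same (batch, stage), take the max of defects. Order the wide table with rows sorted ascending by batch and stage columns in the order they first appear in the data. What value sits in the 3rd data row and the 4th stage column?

405

With rows sorted ascending by batch, row 3 is batch=B31. stage columns in first-appearance order: paint, weld, pack, assemble, cut; column 4 is assemble.
Long rows with batch=B31, stage=assemble: max(288, 405) = 405.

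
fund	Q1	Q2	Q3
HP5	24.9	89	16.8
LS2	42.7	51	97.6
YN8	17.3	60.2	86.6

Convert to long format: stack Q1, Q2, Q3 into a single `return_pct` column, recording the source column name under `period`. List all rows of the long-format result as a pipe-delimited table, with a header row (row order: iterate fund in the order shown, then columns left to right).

Each (fund, column) pair becomes one row: 3 × 3 = 9 rows.
For example, (HP5, Q1) → return_pct=24.9.

| fund | period | return_pct |
| HP5 | Q1 | 24.9 |
| HP5 | Q2 | 89 |
| HP5 | Q3 | 16.8 |
| LS2 | Q1 | 42.7 |
| LS2 | Q2 | 51 |
| LS2 | Q3 | 97.6 |
| YN8 | Q1 | 17.3 |
| YN8 | Q2 | 60.2 |
| YN8 | Q3 | 86.6 |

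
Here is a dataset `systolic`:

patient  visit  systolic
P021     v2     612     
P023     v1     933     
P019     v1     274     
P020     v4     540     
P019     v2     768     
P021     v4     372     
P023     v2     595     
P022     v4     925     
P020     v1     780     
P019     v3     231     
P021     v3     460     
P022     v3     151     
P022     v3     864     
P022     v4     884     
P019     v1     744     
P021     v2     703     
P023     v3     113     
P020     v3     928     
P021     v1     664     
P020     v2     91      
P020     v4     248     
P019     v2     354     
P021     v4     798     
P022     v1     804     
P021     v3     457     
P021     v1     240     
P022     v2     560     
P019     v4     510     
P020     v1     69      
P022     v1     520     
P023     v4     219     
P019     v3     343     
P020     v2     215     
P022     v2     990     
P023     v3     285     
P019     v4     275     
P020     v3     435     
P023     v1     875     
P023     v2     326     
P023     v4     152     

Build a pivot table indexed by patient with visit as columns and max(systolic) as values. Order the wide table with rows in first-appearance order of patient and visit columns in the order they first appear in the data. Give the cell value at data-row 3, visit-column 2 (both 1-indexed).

With rows in first-appearance order of patient, row 3 is patient=P019. visit columns in first-appearance order: v2, v1, v4, v3; column 2 is v1.
Long rows with patient=P019, visit=v1: max(274, 744) = 744.

744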